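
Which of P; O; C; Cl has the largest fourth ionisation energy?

O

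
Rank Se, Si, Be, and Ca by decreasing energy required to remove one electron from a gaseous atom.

Se > Be > Si > Ca

Be is in period 2, group 2; Si is in period 3, group 14; Ca is in period 4, group 2; Se is in period 4, group 16.
IE₁ increases left→right with effective nuclear charge and decreases top→bottom as the valence shell moves farther out.
These span different periods and groups, so the two trends combine.
Si > Ca: relative to Ca, both the across-period and down-group shifts push Si's first ionization energy up.
Be > Si: the two effects oppose for this pair; the down-group effect wins (900 vs 786 kJ/mol).
Se > Be: period and group pull opposite ways; the across-period shift dominates (941 vs 900 kJ/mol).
Approximate values (kJ/mol): Be 900, Si 786, Ca 590, Se 941.
So from highest to lowest: Se > Be > Si > Ca.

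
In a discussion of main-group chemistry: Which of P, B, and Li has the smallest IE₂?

P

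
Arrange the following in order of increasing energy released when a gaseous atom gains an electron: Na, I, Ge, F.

F is in period 2, group 17; Na is in period 3, group 1; Ge is in period 4, group 14; I is in period 5, group 17.
EA tends to increase across a period and decrease down a group, though the pattern is less regular than for IE or radius.
Here both period and group differ, so the two effects have to be weighed against each other.
Ge > Na: period and group pull opposite ways; the across-period shift dominates (119 vs 53 kJ/mol).
I > Ge: period and group pull opposite ways; the across-period shift dominates (295 vs 119 kJ/mol).
F > I: they share group 17; the group trend gives F the larger value.
Tabulated electron affinity (kJ/mol): F 328, Na 53, Ge 119, I 295.
So from lowest to highest: Na < Ge < I < F.

Na < Ge < I < F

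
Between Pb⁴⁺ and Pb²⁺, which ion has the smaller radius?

Both ions have Z = 82 protons, but Pb⁴⁺ has lost more electrons, so its remaining electrons feel a larger effective nuclear charge per electron and are pulled in more tightly.
Higher positive charge → smaller ion, so Pb²⁺ > Pb⁴⁺.

Pb⁴⁺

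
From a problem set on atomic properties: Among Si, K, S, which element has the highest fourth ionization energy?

K

The fourth ionization energy removes an electron from the +3 ion. For each element: Si³⁺ still has 1 valence electron; K³⁺ is already 2 electrons into the core; S³⁺ still has 3 valence electrons.
Breaking into a closed-shell core is much more expensive than removing a leftover valence electron — K has the largest IE_4 here.
Valence configurations: Si³⁺ [Ne]3s¹, S³⁺ [Ne]3s²3p¹.
The numbers (kJ/mol): Si 4356, K 5877, S 4556.
Overall IE_4 order: Si < S < K.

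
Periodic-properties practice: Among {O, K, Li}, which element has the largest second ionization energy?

The second ionization energy removes an electron from the +1 ion. For each element: O⁺ still has 5 valence electrons; K⁺ is the bare [Ar] core; Li⁺ is the bare [He] core.
Usually core removal costs more than valence removal, but here the competition is close: a tightly held n=2 valence electron can cost more to remove than an n=3 core electron, so the actual values have to decide it.
Tabulated IE_2 (kJ/mol): O 3388, K 3052, Li 7298.
Putting it together, IE_2: K < O < Li.

Li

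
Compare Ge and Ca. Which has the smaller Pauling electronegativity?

Ca

Ca is in period 4, group 2; Ge is in period 4, group 14.
Atoms toward the upper right of the periodic table pull bonding electrons most strongly.
All lie in period 4, so electronegativity increases left to right.
So Ca has the smaller Pauling electronegativity (Ca < Ge).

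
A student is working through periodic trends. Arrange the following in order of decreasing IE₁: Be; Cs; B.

Be > B > Cs

Removing the outermost electron gets harder across a period and easier down a group.
Neither a single period nor a single group — weigh both effects.
B > Cs: both effects reinforce here, so B is clearly the higher of the two.
Be > B: this pair runs against the simple trend — see the exception note.
Note the exception: Be has a higher first ionization energy than B, contrary to the simple trend — removing B's lone 2p electron is easier than breaking Be's filled 2s².
For reference (kJ/mol): Be 900, B 801, Cs 376.
So from highest to lowest: Be > B > Cs.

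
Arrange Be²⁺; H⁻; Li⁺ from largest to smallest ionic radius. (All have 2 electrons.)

All of these have 2 electrons, so size is governed by nuclear charge alone: the more protons, the stronger the pull on the same electron cloud, and the smaller the ion.
Nuclear charges: Be²⁺ (Z=4), Li⁺ (Z=3), H⁻ (Z=1).
Largest to smallest: H⁻ > Li⁺ > Be²⁺.

H⁻ > Li⁺ > Be²⁺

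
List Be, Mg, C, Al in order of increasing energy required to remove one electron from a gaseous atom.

Al, Mg, Be, C

Be is in period 2, group 2; C is in period 2, group 14; Mg is in period 3, group 2; Al is in period 3, group 13.
IE₁ increases left→right with effective nuclear charge and decreases top→bottom as the valence shell moves farther out.
Neither a single period nor a single group — weigh both effects.
Mg > Al: this pair runs against the simple trend — see the exception note.
Be > Mg: Be sits above Mg in group 2, so the down-group effect alone puts Be higher.
C > Be: both are in period 2; the period trend gives C the larger value.
Note the exception: Mg has a higher first ionization energy than Al, contrary to the simple trend — Al's single 3p electron is easier to remove than one from Mg's filled 3s².
For reference (kJ/mol): Be 900, C 1086, Mg 738, Al 578.
So from lowest to highest: Al < Mg < Be < C.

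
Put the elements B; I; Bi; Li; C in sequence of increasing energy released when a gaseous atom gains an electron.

B < Li < Bi < C < I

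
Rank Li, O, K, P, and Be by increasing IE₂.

The second ionization energy removes an electron from the +1 ion. For each element: Li⁺ is the bare [He] core; O⁺ still has 5 valence electrons; K⁺ is the bare [Ar] core; P⁺ still has 4 valence electrons; Be⁺ still has 1 valence electron.
Usually core removal costs more than valence removal, but here the competition is close: a tightly held n=2 valence electron can cost more to remove than an n=3 core electron, so the actual values have to decide it.
Valence configurations: O⁺ [He]2s²2p³, P⁺ [Ne]3s²3p², Be⁺ [He]2s¹.
The numbers (kJ/mol): Li 7298, O 3388, K 3052, P 1907, Be 1757.
So the second ionization energies run Be < P < K < O < Li.

Be, P, K, O, Li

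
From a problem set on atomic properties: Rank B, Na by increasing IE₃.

B < Na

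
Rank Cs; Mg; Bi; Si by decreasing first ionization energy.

Si > Mg > Bi > Cs

Mg is in period 3, group 2; Si is in period 3, group 14; Cs is in period 6, group 1; Bi is in period 6, group 15.
First ionization energy rises across a period (greater Z_eff holds electrons more tightly) and falls down a group (valence electrons are farther from the nucleus).
Neither a single period nor a single group — weigh both effects.
Bi > Cs: Bi lies to the right of Cs in period 6, so the across-period effect alone puts Bi higher.
Mg > Bi: the two effects oppose for this pair; the down-group effect wins (738 vs 703 kJ/mol).
Si > Mg: both are in period 3; the period trend gives Si the larger value.
For reference (kJ/mol): Mg 738, Si 786, Cs 376, Bi 703.
So from highest to lowest: Si > Mg > Bi > Cs.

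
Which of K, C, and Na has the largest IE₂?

Consider each +1 ion: K⁺ is the bare [Ar] core; C⁺ still has 3 valence electrons; Na⁺ is the bare [Ne] core.
Core electrons are held far more tightly than valence electrons, so K and Na top the IE_2 order.
The numbers (kJ/mol): K 3052, C 2353, Na 4562.
So the second ionization energies run C < K < Na.

Na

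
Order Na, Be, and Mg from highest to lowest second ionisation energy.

The second ionization energy removes an electron from the +1 ion. For each element: Na⁺ is the bare [Ne] core; Be⁺ still has 1 valence electron; Mg⁺ still has 1 valence electron.
Pulling an electron out of a noble-gas core costs far more than removing a remaining valence electron, so Na sits at the high end of IE_2.
Valence configurations: Be⁺ [He]2s¹, Mg⁺ [Ne]3s¹.
Approximate IE_2 values (kJ/mol): Na 4562, Be 1757, Mg 1451.
Overall IE_2 order: Mg < Be < Na.

Na > Be > Mg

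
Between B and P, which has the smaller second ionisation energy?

P

After 1 electron has been removed, what remains? B⁺ still has 2 valence electrons; P⁺ still has 4 valence electrons.
All are still removing valence electrons, so compare the +1 ions as you would atoms: IE_2 generally rises across a period (higher Z_eff) and falls down a group (larger shell), subject to the usual subshell exceptions.
Valence configurations: B⁺ [He]2s², P⁺ [Ne]3s²3p².
Tabulated IE_2 (kJ/mol): B 2427, P 1907.
Hence IE_2: P < B.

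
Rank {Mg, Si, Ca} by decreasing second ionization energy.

The second ionization energy removes an electron from the +1 ion. For each element: Mg⁺ still has 1 valence electron; Si⁺ still has 3 valence electrons; Ca⁺ still has 1 valence electron.
All are still removing valence electrons, so compare the +1 ions as you would atoms: IE_2 generally rises across a period (higher Z_eff) and falls down a group (larger shell), subject to the usual subshell exceptions.
Valence configurations: Mg⁺ [Ne]3s¹, Si⁺ [Ne]3s²3p¹, Ca⁺ [Ar]4s¹.
Tabulated IE_2 (kJ/mol): Mg 1451, Si 1577, Ca 1145.
So the second ionization energies run Ca < Mg < Si.

Si > Mg > Ca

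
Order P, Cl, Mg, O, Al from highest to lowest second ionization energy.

O, Cl, P, Al, Mg

After 1 electron has been removed, what remains? P⁺ still has 4 valence electrons; Cl⁺ still has 6 valence electrons; Mg⁺ still has 1 valence electron; O⁺ still has 5 valence electrons; Al⁺ still has 2 valence electrons.
All are still removing valence electrons, so compare the +1 ions as you would atoms: IE_2 generally rises across a period (higher Z_eff) and falls down a group (larger shell), subject to the usual subshell exceptions.
Valence configurations: P⁺ [Ne]3s²3p², Cl⁺ [Ne]3s²3p⁴, Mg⁺ [Ne]3s¹, O⁺ [He]2s²2p³, Al⁺ [Ne]3s².
The numbers (kJ/mol): P 1907, Cl 2298, Mg 1451, O 3388, Al 1817.
Overall IE_2 order: Mg < Al < P < Cl < O.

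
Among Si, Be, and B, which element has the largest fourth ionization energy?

After 3 electrons have been removed, what remains? Si³⁺ still has 1 valence electron; Be³⁺ is already 1 electron into the core; B³⁺ is the bare [He] core.
Breaking into a closed-shell core is much more expensive than removing a leftover valence electron — Be and B have the largest IE_4 here.
Approximate IE_4 values (kJ/mol): Si 4356, Be 21007, B 25026.
So the fourth ionization energies run Si < Be < B.

B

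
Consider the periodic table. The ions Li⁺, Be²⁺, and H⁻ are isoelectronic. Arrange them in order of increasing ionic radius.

Be²⁺ < Li⁺ < H⁻

All of these have 2 electrons, so size is governed by nuclear charge alone: the more protons, the stronger the pull on the same electron cloud, and the smaller the ion.
Nuclear charges: Be²⁺ (Z=4), Li⁺ (Z=3), H⁻ (Z=1).
Smallest to largest: Be²⁺ < Li⁺ < H⁻.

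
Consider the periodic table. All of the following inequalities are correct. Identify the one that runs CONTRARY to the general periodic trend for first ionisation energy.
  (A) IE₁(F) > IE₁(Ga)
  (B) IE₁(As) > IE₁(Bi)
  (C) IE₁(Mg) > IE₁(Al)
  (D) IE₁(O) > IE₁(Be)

The general trend: first ionisation energy increases across a period and decreases down a group.
(A) F (period 2, group 17) vs Ga (period 4, group 13): the stated order agrees with the simple trend.
(B) As (period 4, group 15) vs Bi (period 6, group 15): the stated order agrees with the simple trend.
(C) Mg (period 3, group 2) vs Al (period 3, group 13): the stated order contradicts the simple trend.
(D) O (period 2, group 16) vs Be (period 2, group 2): the stated order agrees with the simple trend.
The exception is (C): Al's single 3p electron is easier to remove than one from Mg's filled 3s².

(C)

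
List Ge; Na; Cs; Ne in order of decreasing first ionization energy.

Ne > Ge > Na > Cs

Ne is in period 2, group 18; Na is in period 3, group 1; Ge is in period 4, group 14; Cs is in period 6, group 1.
First ionization energy rises across a period (greater Z_eff holds electrons more tightly) and falls down a group (valence electrons are farther from the nucleus).
These span different periods and groups, so the two trends combine.
Na > Cs: Na sits above Cs in group 1, so the down-group effect alone puts Na higher.
Ge > Na: period and group pull opposite ways; the across-period shift dominates (762 vs 496 kJ/mol).
Ne > Ge: relative to Ge, both the across-period and down-group shifts push Ne's first ionization energy up.
For reference (kJ/mol): Ne 2081, Na 496, Ge 762, Cs 376.
So from highest to lowest: Ne > Ge > Na > Cs.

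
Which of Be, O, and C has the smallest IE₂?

Be

Consider each +1 ion: Be⁺ still has 1 valence electron; O⁺ still has 5 valence electrons; C⁺ still has 3 valence electrons.
All are still removing valence electrons, so compare the +1 ions as you would atoms: IE_2 generally rises across a period (higher Z_eff) and falls down a group (larger shell), subject to the usual subshell exceptions.
Valence configurations: Be⁺ [He]2s¹, O⁺ [He]2s²2p³, C⁺ [He]2s²2p¹.
The numbers (kJ/mol): Be 1757, O 3388, C 2353.
Putting it together, IE_2: Be < C < O.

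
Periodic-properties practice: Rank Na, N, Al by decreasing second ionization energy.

Consider each +1 ion: Na⁺ is the bare [Ne] core; N⁺ still has 4 valence electrons; Al⁺ still has 2 valence electrons.
Breaking into a closed-shell core is much more expensive than removing a leftover valence electron — Na has the largest IE_2 here.
Valence configurations: N⁺ [He]2s²2p², Al⁺ [Ne]3s².
Tabulated IE_2 (kJ/mol): Na 4562, N 2856, Al 1817.
Hence IE_2: Al < N < Na.

Na > N > Al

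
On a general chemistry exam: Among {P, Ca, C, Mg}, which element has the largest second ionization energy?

Consider each +1 ion: P⁺ still has 4 valence electrons; Ca⁺ still has 1 valence electron; C⁺ still has 3 valence electrons; Mg⁺ still has 1 valence electron.
All are still removing valence electrons, so compare the +1 ions as you would atoms: IE_2 generally rises across a period (higher Z_eff) and falls down a group (larger shell), subject to the usual subshell exceptions.
Valence configurations: P⁺ [Ne]3s²3p², Ca⁺ [Ar]4s¹, C⁺ [He]2s²2p¹, Mg⁺ [Ne]3s¹.
The numbers (kJ/mol): P 1907, Ca 1145, C 2353, Mg 1451.
So the second ionization energies run Ca < Mg < P < C.

C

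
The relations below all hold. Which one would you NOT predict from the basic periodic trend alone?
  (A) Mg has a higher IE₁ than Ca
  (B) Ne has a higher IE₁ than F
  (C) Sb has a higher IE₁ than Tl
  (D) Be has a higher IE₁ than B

(D)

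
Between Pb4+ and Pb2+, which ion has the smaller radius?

Both ions have Z = 82 protons, but Pb4+ has lost more electrons, so its remaining electrons feel a larger effective nuclear charge per electron and are pulled in more tightly.
Higher positive charge → smaller ion, so Pb2+ > Pb4+.

Pb4+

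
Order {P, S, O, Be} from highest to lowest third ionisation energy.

Be > O > S > P

IE_3 is the cost of taking one more electron from the +2 cation: P²⁺ still has 3 valence electrons; S²⁺ still has 4 valence electrons; O²⁺ still has 4 valence electrons; Be²⁺ is the bare [He] core.
Pulling an electron out of a noble-gas core costs far more than removing a remaining valence electron, so Be sits at the high end of IE_3.
Valence configurations: P²⁺ [Ne]3s²3p¹, S²⁺ [Ne]3s²3p², O²⁺ [He]2s²2p².
Approximate IE_3 values (kJ/mol): P 2914, S 3357, O 5300, Be 14849.
So the third ionization energies run P < S < O < Be.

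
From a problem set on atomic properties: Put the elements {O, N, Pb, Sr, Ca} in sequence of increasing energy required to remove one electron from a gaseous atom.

N is in period 2, group 15; O is in period 2, group 16; Ca is in period 4, group 2; Sr is in period 5, group 2; Pb is in period 6, group 14.
IE₁ increases left→right with effective nuclear charge and decreases top→bottom as the valence shell moves farther out.
Neither a single period nor a single group — weigh both effects.
Ca > Sr: they share group 2; the group trend gives Ca the larger value.
Pb > Ca: the two effects oppose for this pair; the across-period effect wins (716 vs 590 kJ/mol).
O > Pb: relative to Pb, both the across-period and down-group shifts push O's first ionization energy up.
N > O: this pair runs against the simple trend — see the exception note.
Note the exception: N has a higher first ionization energy than O, contrary to the simple trend — pairing an electron in O's 2p⁴ costs repulsion energy, so O ionizes more easily than half-filled N (2p³).
Approximate values (kJ/mol): N 1402, O 1314, Ca 590, Sr 550, Pb 716.
So from lowest to highest: Sr < Ca < Pb < O < N.

Sr, Ca, Pb, O, N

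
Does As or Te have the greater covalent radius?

Moving right in a period, electrons are added to the same shell under a stronger nuclear pull, so atoms get smaller; moving down, a new shell is opened and atoms get larger.
These sit on a diagonal, where the across-period and down-group effects partly cancel.
Te > As: period and group pull opposite ways; the down-group shift dominates (136 vs 121 pm).
For reference (pm): As 121, Te 136.
So Te has the greater covalent radius (Te > As).

Te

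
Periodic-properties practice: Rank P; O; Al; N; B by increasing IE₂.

Al, P, B, N, O

IE_2 is the cost of taking one more electron from the +1 cation: P⁺ still has 4 valence electrons; O⁺ still has 5 valence electrons; Al⁺ still has 2 valence electrons; N⁺ still has 4 valence electrons; B⁺ still has 2 valence electrons.
All are still removing valence electrons, so compare the +1 ions as you would atoms: IE_2 generally rises across a period (higher Z_eff) and falls down a group (larger shell), subject to the usual subshell exceptions.
Valence configurations: P⁺ [Ne]3s²3p², O⁺ [He]2s²2p³, Al⁺ [Ne]3s², N⁺ [He]2s²2p², B⁺ [He]2s².
Tabulated IE_2 (kJ/mol): P 1907, O 3388, Al 1817, N 2856, B 2427.
Putting it together, IE_2: Al < P < B < N < O.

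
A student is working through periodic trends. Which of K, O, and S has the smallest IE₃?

S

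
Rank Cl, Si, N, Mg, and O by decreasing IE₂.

IE_2 is the cost of taking one more electron from the +1 cation: Cl⁺ still has 6 valence electrons; Si⁺ still has 3 valence electrons; N⁺ still has 4 valence electrons; Mg⁺ still has 1 valence electron; O⁺ still has 5 valence electrons.
All are still removing valence electrons, so compare the +1 ions as you would atoms: IE_2 generally rises across a period (higher Z_eff) and falls down a group (larger shell), subject to the usual subshell exceptions.
Valence configurations: Cl⁺ [Ne]3s²3p⁴, Si⁺ [Ne]3s²3p¹, N⁺ [He]2s²2p², Mg⁺ [Ne]3s¹, O⁺ [He]2s²2p³.
The numbers (kJ/mol): Cl 2298, Si 1577, N 2856, Mg 1451, O 3388.
Putting it together, IE_2: Mg < Si < Cl < N < O.

O > N > Cl > Si > Mg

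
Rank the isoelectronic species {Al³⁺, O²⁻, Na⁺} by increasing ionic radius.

All of these have 10 electrons, so size is governed by nuclear charge alone: the more protons, the stronger the pull on the same electron cloud, and the smaller the ion.
Nuclear charges: Al³⁺ (Z=13), Na⁺ (Z=11), O²⁻ (Z=8).
Smallest to largest: Al³⁺ < Na⁺ < O²⁻.

Al³⁺, Na⁺, O²⁻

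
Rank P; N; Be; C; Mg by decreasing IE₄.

Be > Mg > N > C > P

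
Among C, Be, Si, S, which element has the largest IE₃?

Be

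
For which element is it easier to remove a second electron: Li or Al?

Al

Consider each +1 ion: Li⁺ is the bare [He] core; Al⁺ still has 2 valence electrons.
Core electrons are held far more tightly than valence electrons, so Li tops the IE_2 order.
Approximate IE_2 values (kJ/mol): Li 7298, Al 1817.
Hence IE_2: Al < Li.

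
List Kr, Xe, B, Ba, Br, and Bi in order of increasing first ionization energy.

Ba, Bi, B, Br, Xe, Kr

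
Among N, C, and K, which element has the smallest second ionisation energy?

After 1 electron has been removed, what remains? N⁺ still has 4 valence electrons; C⁺ still has 3 valence electrons; K⁺ is the bare [Ar] core.
Core electrons are held far more tightly than valence electrons, so K tops the IE_2 order.
Valence configurations: N⁺ [He]2s²2p², C⁺ [He]2s²2p¹.
The numbers (kJ/mol): N 2856, C 2353, K 3052.
Overall IE_2 order: C < N < K.

C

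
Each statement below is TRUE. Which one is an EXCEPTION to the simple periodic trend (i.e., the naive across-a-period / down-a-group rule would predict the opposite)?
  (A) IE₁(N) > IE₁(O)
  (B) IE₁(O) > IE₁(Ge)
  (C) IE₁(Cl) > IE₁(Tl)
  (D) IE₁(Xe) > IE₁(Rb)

(A)

The general trend: IE₁ increases across a period and decreases down a group.
(A) N (period 2, group 15) vs O (period 2, group 16): the stated order contradicts the simple trend.
(B) O (period 2, group 16) vs Ge (period 4, group 14): the stated order agrees with the simple trend.
(C) Cl (period 3, group 17) vs Tl (period 6, group 13): the stated order agrees with the simple trend.
(D) Xe (period 5, group 18) vs Rb (period 5, group 1): the stated order agrees with the simple trend.
The exception is (A): pairing an electron in O's 2p⁴ costs repulsion energy, so O ionizes more easily than half-filled N (2p³).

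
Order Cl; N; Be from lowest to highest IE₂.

Be, Cl, N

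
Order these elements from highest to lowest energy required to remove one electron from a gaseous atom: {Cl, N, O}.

N > O > Cl

Across a period the outer electron is held more tightly (higher IE₁); down a group it sits in a higher shell, more shielded, and comes off more easily.
These span different periods and groups, so the two trends combine.
O > Cl: the two effects oppose for this pair; the down-group effect wins (1314 vs 1251 kJ/mol).
N > O: this pair runs against the simple trend — see the exception note.
Note the exception: N has a higher first ionization energy than O, contrary to the simple trend — pairing an electron in O's 2p⁴ costs repulsion energy, so O ionizes more easily than half-filled N (2p³).
Approximate values (kJ/mol): N 1402, O 1314, Cl 1251.
So from highest to lowest: N > O > Cl.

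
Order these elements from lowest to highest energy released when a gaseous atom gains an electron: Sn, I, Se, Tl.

Se is in period 4, group 16; Sn is in period 5, group 14; I is in period 5, group 17; Tl is in period 6, group 13.
EA tends to increase across a period and decrease down a group, though the pattern is less regular than for IE or radius.
These span different periods and groups, so the two trends combine.
Sn > Tl: both effects reinforce here, so Sn is clearly the higher of the two.
Se > Sn: relative to Sn, both the across-period and down-group shifts push Se's electron affinity up.
I > Se: the two effects oppose for this pair; the across-period effect wins (295 vs 195 kJ/mol).
Approximate values (kJ/mol): Se 195, Sn 107, I 295, Tl 19.
So from lowest to highest: Tl < Sn < Se < I.

Tl < Sn < Se < I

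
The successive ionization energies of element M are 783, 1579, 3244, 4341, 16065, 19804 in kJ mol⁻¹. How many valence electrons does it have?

Look for the largest jump between consecutive ionization energies: IE5/IE4 ≈ 3.7, far larger than any earlier ratio.
That jump marks the point where a core electron is being removed. So the atom has 4 valence electrons.

4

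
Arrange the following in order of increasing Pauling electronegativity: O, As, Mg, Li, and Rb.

Rb < Li < Mg < As < O

Li is in period 2, group 1; O is in period 2, group 16; Mg is in period 3, group 2; As is in period 4, group 15; Rb is in period 5, group 1.
Atoms toward the upper right of the periodic table pull bonding electrons most strongly.
Neither a single period nor a single group — weigh both effects.
Li > Rb: they share group 1; the group trend gives Li the larger value.
Mg > Li: period and group pull opposite ways; the across-period shift dominates (1.31 vs 0.98).
As > Mg: the two effects oppose for this pair; the across-period effect wins (2.18 vs 1.31).
O > As: relative to As, both the across-period and down-group shifts push O's electronegativity up.
Approximate values (Pauling): Li 0.98, O 3.44, Mg 1.31, As 2.18, Rb 0.82.
So from lowest to highest: Rb < Li < Mg < As < O.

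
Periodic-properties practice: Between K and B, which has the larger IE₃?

K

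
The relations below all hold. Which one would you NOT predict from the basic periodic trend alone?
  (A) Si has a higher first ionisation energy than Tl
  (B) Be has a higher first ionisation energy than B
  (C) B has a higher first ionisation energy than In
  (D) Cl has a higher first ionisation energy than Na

The general trend: first ionisation energy increases across a period and decreases down a group.
(A) Si (period 3, group 14) vs Tl (period 6, group 13): the stated order agrees with the simple trend.
(B) Be (period 2, group 2) vs B (period 2, group 13): the stated order contradicts the simple trend.
(C) B (period 2, group 13) vs In (period 5, group 13): the stated order agrees with the simple trend.
(D) Cl (period 3, group 17) vs Na (period 3, group 1): the stated order agrees with the simple trend.
The exception is (B): removing B's lone 2p electron is easier than breaking Be's filled 2s².

(B)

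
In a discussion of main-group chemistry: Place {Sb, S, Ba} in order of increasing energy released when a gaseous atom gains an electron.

Ba, Sb, S

EA tends to increase across a period and decrease down a group, though the pattern is less regular than for IE or radius.
These span different periods and groups, so the two trends combine.
Sb > Ba: relative to Ba, both the across-period and down-group shifts push Sb's electron affinity up.
S > Sb: both effects reinforce here, so S is clearly the higher of the two.
For reference (kJ/mol): S 200, Sb 103, Ba 14.
So from lowest to highest: Ba < Sb < S.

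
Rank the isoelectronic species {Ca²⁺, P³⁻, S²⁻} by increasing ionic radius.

Ca²⁺ < S²⁻ < P³⁻

All of these have 18 electrons, so size is governed by nuclear charge alone: the more protons, the stronger the pull on the same electron cloud, and the smaller the ion.
Nuclear charges: Ca²⁺ (Z=20), S²⁻ (Z=16), P³⁻ (Z=15).
Smallest to largest: Ca²⁺ < S²⁻ < P³⁻.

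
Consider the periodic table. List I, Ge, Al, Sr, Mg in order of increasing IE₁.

Mg is in period 3, group 2; Al is in period 3, group 13; Ge is in period 4, group 14; Sr is in period 5, group 2; I is in period 5, group 17.
Across a period the outer electron is held more tightly (higher IE₁); down a group it sits in a higher shell, more shielded, and comes off more easily.
Neither a single period nor a single group — weigh both effects.
Al > Sr: both effects reinforce here, so Al is clearly the higher of the two.
Mg > Al: this pair runs against the simple trend — see the exception note.
Ge > Mg: the two effects oppose for this pair; the across-period effect wins (762 vs 738 kJ/mol).
I > Ge: the two effects oppose for this pair; the across-period effect wins (1008 vs 762 kJ/mol).
Note the exception: Mg has a higher first ionization energy than Al, contrary to the simple trend — Al's single 3p electron is easier to remove than one from Mg's filled 3s².
Approximate values (kJ/mol): Mg 738, Al 578, Ge 762, Sr 550, I 1008.
So from lowest to highest: Sr < Al < Mg < Ge < I.

Sr < Al < Mg < Ge < I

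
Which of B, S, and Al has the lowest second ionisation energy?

Consider each +1 ion: B⁺ still has 2 valence electrons; S⁺ still has 5 valence electrons; Al⁺ still has 2 valence electrons.
All are still removing valence electrons, so compare the +1 ions as you would atoms: IE_2 generally rises across a period (higher Z_eff) and falls down a group (larger shell), subject to the usual subshell exceptions.
Valence configurations: B⁺ [He]2s², S⁺ [Ne]3s²3p³, Al⁺ [Ne]3s².
Approximate IE_2 values (kJ/mol): B 2427, S 2252, Al 1817.
So the second ionization energies run Al < S < B.

Al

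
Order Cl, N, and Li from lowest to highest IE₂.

IE_2 is the cost of taking one more electron from the +1 cation: Cl⁺ still has 6 valence electrons; N⁺ still has 4 valence electrons; Li⁺ is the bare [He] core.
Pulling an electron out of a noble-gas core costs far more than removing a remaining valence electron, so Li sits at the high end of IE_2.
Valence configurations: Cl⁺ [Ne]3s²3p⁴, N⁺ [He]2s²2p².
Approximate IE_2 values (kJ/mol): Cl 2298, N 2856, Li 7298.
So the second ionization energies run Cl < N < Li.

Cl, N, Li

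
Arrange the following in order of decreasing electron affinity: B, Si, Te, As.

Te > Si > As > B

B is in period 2, group 13; Si is in period 3, group 14; As is in period 4, group 15; Te is in period 5, group 16.
Adding an electron releases more energy for atoms nearer the top right (short of the noble gases).
These sit on a diagonal, where the across-period and down-group effects partly cancel.
As > B: the two effects oppose for this pair; the across-period effect wins (78 vs 27 kJ/mol).
Si > As: period and group pull opposite ways; the down-group shift dominates (134 vs 78 kJ/mol).
Te > Si: the two effects oppose for this pair; the across-period effect wins (190 vs 134 kJ/mol).
For reference (kJ/mol): B 27, Si 134, As 78, Te 190.
So from highest to lowest: Te > Si > As > B.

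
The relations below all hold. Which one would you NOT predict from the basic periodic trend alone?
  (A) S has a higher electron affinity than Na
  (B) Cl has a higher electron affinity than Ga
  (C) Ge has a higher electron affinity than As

(C)

The general trend: electron affinity increases across a period and decreases down a group.
(A) S (period 3, group 16) vs Na (period 3, group 1): the stated order agrees with the simple trend.
(B) Cl (period 3, group 17) vs Ga (period 4, group 13): the stated order agrees with the simple trend.
(C) Ge (period 4, group 14) vs As (period 4, group 15): the stated order contradicts the simple trend.
The exception is (C): adding an electron to As's half-filled 4p³ is unfavourable, so Ge (4p²) has the more exothermic EA.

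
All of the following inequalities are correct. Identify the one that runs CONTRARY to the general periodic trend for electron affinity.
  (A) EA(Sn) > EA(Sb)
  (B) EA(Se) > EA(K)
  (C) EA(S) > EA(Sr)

(A)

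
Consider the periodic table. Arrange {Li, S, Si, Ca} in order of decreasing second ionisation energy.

After 1 electron has been removed, what remains? Li⁺ is the bare [He] core; S⁺ still has 5 valence electrons; Si⁺ still has 3 valence electrons; Ca⁺ still has 1 valence electron.
Pulling an electron out of a noble-gas core costs far more than removing a remaining valence electron, so Li sits at the high end of IE_2.
Valence configurations: S⁺ [Ne]3s²3p³, Si⁺ [Ne]3s²3p¹, Ca⁺ [Ar]4s¹.
The numbers (kJ/mol): Li 7298, S 2252, Si 1577, Ca 1145.
So the second ionization energies run Ca < Si < S < Li.

Li > S > Si > Ca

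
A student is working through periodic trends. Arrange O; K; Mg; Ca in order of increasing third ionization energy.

K < Ca < O < Mg

Consider each +2 ion: O²⁺ still has 4 valence electrons; K²⁺ is already 1 electron into the core; Mg²⁺ is the bare [Ne] core; Ca²⁺ is the bare [Ar] core.
Usually core removal costs more than valence removal, but here the competition is close: a tightly held n=2 valence electron can cost more to remove than an n=3 core electron, so the actual values have to decide it.
Approximate IE_3 values (kJ/mol): O 5300, K 4420, Mg 7733, Ca 4912.
Putting it together, IE_3: K < Ca < O < Mg.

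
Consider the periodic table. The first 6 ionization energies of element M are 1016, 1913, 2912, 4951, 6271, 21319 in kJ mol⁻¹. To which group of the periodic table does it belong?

Look for the largest jump between consecutive ionization energies: IE6/IE5 ≈ 3.4, far larger than any earlier ratio.
That jump marks the point where a core electron is being removed. So the atom has 5 valence electrons.
A main-group element with 5 valence electrons is in group 15.

Group 15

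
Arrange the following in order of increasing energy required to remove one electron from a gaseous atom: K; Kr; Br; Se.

K is in period 4, group 1; Se is in period 4, group 16; Br is in period 4, group 17; Kr is in period 4, group 18.
Removing the outermost electron gets harder across a period and easier down a group.
All lie in period 4, so first ionization energy increases left to right.
So from lowest to highest: K < Se < Br < Kr.

K < Se < Br < Kr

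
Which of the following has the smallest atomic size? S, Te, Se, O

O

Radius decreases left→right (rising Z_eff, same n) and increases top→bottom (higher n).
All are in group 16, so atomic radius increases down the group.
The smallest atomic size among these belongs to O.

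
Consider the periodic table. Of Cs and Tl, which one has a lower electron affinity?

Cs is in period 6, group 1; Tl is in period 6, group 13.
Electron affinity generally becomes more exothermic across a period toward the halogens and less exothermic down a group.
All lie in period 6; the across-period trend (electron affinity increases left to right) applies, with the exception below.
Note the exception: Cs has a higher electron affinity than Tl, contrary to the simple trend — Tl's ns²np¹ configuration gives only a small electron affinity — the sparsely filled np subshell binds an added electron weakly.
Tabulated electron affinity (kJ/mol): Cs 46, Tl 19.
So Tl has the lower electron affinity (Tl < Cs).

Tl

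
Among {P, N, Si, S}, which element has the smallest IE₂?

Si

After 1 electron has been removed, what remains? P⁺ still has 4 valence electrons; N⁺ still has 4 valence electrons; Si⁺ still has 3 valence electrons; S⁺ still has 5 valence electrons.
All are still removing valence electrons, so compare the +1 ions as you would atoms: IE_2 generally rises across a period (higher Z_eff) and falls down a group (larger shell), subject to the usual subshell exceptions.
Valence configurations: P⁺ [Ne]3s²3p², N⁺ [He]2s²2p², Si⁺ [Ne]3s²3p¹, S⁺ [Ne]3s²3p³.
The numbers (kJ/mol): P 1907, N 2856, Si 1577, S 2252.
Overall IE_2 order: Si < P < S < N.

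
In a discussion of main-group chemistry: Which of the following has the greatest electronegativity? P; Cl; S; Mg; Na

Na is in period 3, group 1; Mg is in period 3, group 2; P is in period 3, group 15; S is in period 3, group 16; Cl is in period 3, group 17.
EN rises left→right (higher Z_eff, smaller atoms) and falls top→bottom (larger, more shielded atoms).
All lie in period 3, so electronegativity increases left to right.
The greatest electronegativity among these belongs to Cl.

Cl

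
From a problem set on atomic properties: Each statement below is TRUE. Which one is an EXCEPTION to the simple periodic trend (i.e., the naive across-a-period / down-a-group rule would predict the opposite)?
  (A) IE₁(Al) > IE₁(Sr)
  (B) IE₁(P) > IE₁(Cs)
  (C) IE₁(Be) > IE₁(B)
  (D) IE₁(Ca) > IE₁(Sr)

The general trend: IE₁ increases across a period and decreases down a group.
(A) Al (period 3, group 13) vs Sr (period 5, group 2): the stated order agrees with the simple trend.
(B) P (period 3, group 15) vs Cs (period 6, group 1): the stated order agrees with the simple trend.
(C) Be (period 2, group 2) vs B (period 2, group 13): the stated order contradicts the simple trend.
(D) Ca (period 4, group 2) vs Sr (period 5, group 2): the stated order agrees with the simple trend.
The exception is (C): removing B's lone 2p electron is easier than breaking Be's filled 2s².

(C)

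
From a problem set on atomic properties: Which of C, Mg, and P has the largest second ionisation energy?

After 1 electron has been removed, what remains? C⁺ still has 3 valence electrons; Mg⁺ still has 1 valence electron; P⁺ still has 4 valence electrons.
All are still removing valence electrons, so compare the +1 ions as you would atoms: IE_2 generally rises across a period (higher Z_eff) and falls down a group (larger shell), subject to the usual subshell exceptions.
Valence configurations: C⁺ [He]2s²2p¹, Mg⁺ [Ne]3s¹, P⁺ [Ne]3s²3p².
Tabulated IE_2 (kJ/mol): C 2353, Mg 1451, P 1907.
Hence IE_2: Mg < P < C.

C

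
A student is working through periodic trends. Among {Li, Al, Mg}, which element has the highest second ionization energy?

Li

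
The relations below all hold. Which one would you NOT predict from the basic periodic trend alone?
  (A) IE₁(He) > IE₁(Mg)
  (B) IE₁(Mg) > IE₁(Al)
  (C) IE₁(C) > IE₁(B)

(B)

The general trend: first ionization energy increases across a period and decreases down a group.
(A) He (period 1, group 18) vs Mg (period 3, group 2): the stated order agrees with the simple trend.
(B) Mg (period 3, group 2) vs Al (period 3, group 13): the stated order contradicts the simple trend.
(C) C (period 2, group 14) vs B (period 2, group 13): the stated order agrees with the simple trend.
The exception is (B): Al's single 3p electron is easier to remove than one from Mg's filled 3s².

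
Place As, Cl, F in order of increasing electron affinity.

Electron affinity generally becomes more exothermic across a period toward the halogens and less exothermic down a group.
These span different periods and groups, so the two trends combine.
F > As: both effects reinforce here, so F is clearly the higher of the two.
Cl > F: this pair runs against the simple trend — see the exception note.
Note the exception: Cl has a higher electron affinity than F, contrary to the simple trend — F's small 2p subshell makes the incoming electron feel strong e⁻–e⁻ repulsion, so Cl actually releases more energy on gaining an electron.
Tabulated electron affinity (kJ/mol): F 328, Cl 349, As 78.
So from lowest to highest: As < F < Cl.

As < F < Cl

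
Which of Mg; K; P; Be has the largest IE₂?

After 1 electron has been removed, what remains? Mg⁺ still has 1 valence electron; K⁺ is the bare [Ar] core; P⁺ still has 4 valence electrons; Be⁺ still has 1 valence electron.
Pulling an electron out of a noble-gas core costs far more than removing a remaining valence electron, so K sits at the high end of IE_2.
Valence configurations: Mg⁺ [Ne]3s¹, P⁺ [Ne]3s²3p², Be⁺ [He]2s¹.
Approximate IE_2 values (kJ/mol): Mg 1451, K 3052, P 1907, Be 1757.
Hence IE_2: Mg < Be < P < K.

K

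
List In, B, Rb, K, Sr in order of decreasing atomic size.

Rb > K > Sr > In > B

B is in period 2, group 13; K is in period 4, group 1; Rb is in period 5, group 1; Sr is in period 5, group 2; In is in period 5, group 13.
Atomic radius shrinks across a period as nuclear charge pulls the same shell inward, and grows down a group as new shells are added.
These span different periods and groups, so the two trends combine.
In > B: they share group 13; the group trend gives In the larger value.
Sr > In: both are in period 5; the period trend gives Sr the larger value.
K > Sr: the two effects oppose for this pair; the across-period effect wins (196 vs 185 pm).
Rb > K: Rb sits below K in group 1, so the down-group effect alone puts Rb larger.
Tabulated atomic radius (pm): B 85, K 196, Rb 210, Sr 185, In 142.
So from largest to smallest: Rb > K > Sr > In > B.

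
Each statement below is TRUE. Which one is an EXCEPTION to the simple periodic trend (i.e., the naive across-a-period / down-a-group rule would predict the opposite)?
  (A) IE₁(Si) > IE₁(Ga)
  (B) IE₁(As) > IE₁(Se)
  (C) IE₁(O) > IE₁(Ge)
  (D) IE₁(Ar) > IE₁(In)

(B)

The general trend: first ionisation energy increases across a period and decreases down a group.
(A) Si (period 3, group 14) vs Ga (period 4, group 13): the stated order agrees with the simple trend.
(B) As (period 4, group 15) vs Se (period 4, group 16): the stated order contradicts the simple trend.
(C) O (period 2, group 16) vs Ge (period 4, group 14): the stated order agrees with the simple trend.
(D) Ar (period 3, group 18) vs In (period 5, group 13): the stated order agrees with the simple trend.
The exception is (B): Se (4p⁴) ionizes more easily than half-filled As (4p³).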